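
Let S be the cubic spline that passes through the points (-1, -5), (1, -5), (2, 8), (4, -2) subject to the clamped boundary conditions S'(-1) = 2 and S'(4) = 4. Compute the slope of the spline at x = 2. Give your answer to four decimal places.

6.3125

Write M_i for S''(x_i). With h_i = 2, 1, 2 and divided differences Δ_i = 0, 13, -5, the continuity of S' gives the tridiagonal system
  2·M_0 + 6·M_1 + 1·M_2 = 6(Δ_1 - Δ_0) = 78
  1·M_1 + 6·M_2 + 2·M_3 = 6(Δ_2 - Δ_1) = -108
Clamped end conditions give two more equations: 2h_0·M_0 + h_0·M_1 = 6(Δ_0 - S'(-1)) = -12 and h_2·M_2 + 2h_2·M_3 = 6(S'(4) - Δ_2) = 54.
Solving: M_0 = -233/16, M_1 = 185/8, M_2 = -253/8, M_3 = 469/16.
On [2, 4], S'(x) = b_2 + 2c_2·(x - 2) + 3d_2·(x - 2)² with b_2 = Δ_2 - h_2(2M_2 + M_3)/6 = 101/16, c_2 = M_2/2 = -253/16, d_2 = (M_3 - M_2)/(6h_2) = 325/64. So S'(2) = 101/16.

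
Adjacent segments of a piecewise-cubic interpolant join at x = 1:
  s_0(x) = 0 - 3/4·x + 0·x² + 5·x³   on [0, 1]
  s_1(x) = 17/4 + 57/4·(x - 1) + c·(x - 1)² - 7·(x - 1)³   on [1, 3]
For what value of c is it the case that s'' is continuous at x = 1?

s_0''(x) = 0 + 30·x, so s_0''(1) = 30. On the right, s_1''(1) = 2c, so c = 15.

15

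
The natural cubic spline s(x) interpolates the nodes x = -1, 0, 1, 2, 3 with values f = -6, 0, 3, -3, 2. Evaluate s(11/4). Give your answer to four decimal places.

Put σ_i = s'' at the i-th knot. Here h = (1, 1, 1, 1) and Δ = (6, 3, -6, 5), so the interior equations h_(i-1)·σ_(i-1) + 2(h_(i-1)+h_i)·σ_i + h_i·σ_(i+1) = 6(Δ_i − Δ_(i-1)) read
  1·σ_0 + 4·σ_1 + 1·σ_2 = 6(Δ_1 - Δ_0) = -18
  1·σ_1 + 4·σ_2 + 1·σ_3 = 6(Δ_2 - Δ_1) = -54
  1·σ_2 + 4·σ_3 + 1·σ_4 = 6(Δ_3 - Δ_2) = 66
Natural end conditions: σ_0 = σ_4 = 0.
Hence σ_0 = 0, σ_1 = 3/14, σ_2 = -132/7, σ_3 = 297/14, σ_4 = 0.
On [2, 3], s(x) = -3 - 29/14·(x - 2) + 297/28·(x - 2)² - 99/28·(x - 2)³.
With (x - 2) = 3/4: s(11/4) = -141/1792.

-0.0787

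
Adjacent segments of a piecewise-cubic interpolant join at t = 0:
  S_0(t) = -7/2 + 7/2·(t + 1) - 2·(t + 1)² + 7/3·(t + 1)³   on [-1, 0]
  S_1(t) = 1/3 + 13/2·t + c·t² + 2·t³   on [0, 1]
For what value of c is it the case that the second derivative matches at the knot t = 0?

5

S_0''(t) = -4 + 14·(t + 1), so S_0''(0) = 10. On the right, S_1''(0) = 2c, so c = 5.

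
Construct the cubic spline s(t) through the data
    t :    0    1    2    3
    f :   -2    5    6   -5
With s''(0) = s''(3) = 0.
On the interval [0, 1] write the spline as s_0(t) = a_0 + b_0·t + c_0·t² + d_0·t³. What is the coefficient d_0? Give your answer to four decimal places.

-0.8000

With σ_i denoting the second derivative at x_i, h_i = 1, 1, 1, and Δ_i = (y_(i+1) − y_i)/h_i = 7, 1, -11:
  1·σ_0 + 4·σ_1 + 1·σ_2 = 6(Δ_1 - Δ_0) = -36
  1·σ_1 + 4·σ_2 + 1·σ_3 = 6(Δ_2 - Δ_1) = -72
Natural end conditions: σ_0 = σ_3 = 0.
Solving the tridiagonal system: σ_0 = 0, σ_1 = -24/5, σ_2 = -84/5, σ_3 = 0.
On [0, 1], with s_0(t) = a_0 + b_0·t + c_0·t² + d_0·t³: c_0 = σ_0/2 = 0, d_0 = (σ_1 - σ_0)/(6h_0) = -4/5, b_0 = Δ_0 - h_0(2σ_0 + σ_1)/6 = 39/5.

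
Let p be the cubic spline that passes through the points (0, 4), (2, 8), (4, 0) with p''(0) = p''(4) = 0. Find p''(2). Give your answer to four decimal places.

Write M_i for p''(x_i). With h_i = 2, 2 and divided differences Δ_i = 2, -4, the continuity of p' gives the tridiagonal system
  2·M_0 + 8·M_1 + 2·M_2 = 6(Δ_1 - Δ_0) = -36
Natural end conditions: M_0 = M_2 = 0.
Forward elimination and back-substitution give M_0 = 0, M_1 = -9/2, M_2 = 0.

-4.5000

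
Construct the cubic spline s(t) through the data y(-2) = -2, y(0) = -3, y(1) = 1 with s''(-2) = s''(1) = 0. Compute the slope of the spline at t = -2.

Let m_i = s''(x_i). Step sizes h_i = 2, 1; slopes of the chords Δ_i = (y_(i+1) - y_i)/h_i = -1/2, 4.
  2·m_0 + 6·m_1 + 1·m_2 = 6(Δ_1 - Δ_0) = 27
Natural end conditions: m_0 = m_2 = 0.
Solving: m_0 = 0, m_1 = 9/2, m_2 = 0.
On [-2, 0], s'(t) = b_0 + 2c_0·(t + 2) + 3d_0·(t + 2)² with b_0 = Δ_0 - h_0(2m_0 + m_1)/6 = -2, c_0 = m_0/2 = 0, d_0 = (m_1 - m_0)/(6h_0) = 3/8. So s'(-2) = -2.

-2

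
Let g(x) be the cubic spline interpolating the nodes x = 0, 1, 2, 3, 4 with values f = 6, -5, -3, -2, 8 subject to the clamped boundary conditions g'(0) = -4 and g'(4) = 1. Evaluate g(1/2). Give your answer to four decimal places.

0.7790

Let M_i = g''(x_i). Step sizes h_i = 1, 1, 1, 1; slopes of the chords Δ_i = (y_(i+1) - y_i)/h_i = -11, 2, 1, 10.
  1·M_0 + 4·M_1 + 1·M_2 = 6(Δ_1 - Δ_0) = 78
  1·M_1 + 4·M_2 + 1·M_3 = 6(Δ_2 - Δ_1) = -6
  1·M_2 + 4·M_3 + 1·M_4 = 6(Δ_3 - Δ_2) = 54
Clamped end conditions give two more equations: 2h_0·M_0 + h_0·M_1 = 6(Δ_0 - g'(0)) = -42 and h_3·M_3 + 2h_3·M_4 = 6(g'(4) - Δ_3) = -54.
Forward elimination and back-substitution give M_0 = -1051/28, M_1 = 463/14, M_2 = -67/4, M_3 = 391/14, M_4 = -1147/28.
On [0, 1], g(x) = 6 - 4·x - 1051/56·x² + 659/56·x³.
With x = 1/2: g(1/2) = 349/448.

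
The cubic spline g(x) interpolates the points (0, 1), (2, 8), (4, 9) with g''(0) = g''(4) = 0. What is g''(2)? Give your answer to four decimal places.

-2.2500

Put σ_i = g'' at the i-th knot. Here h = (2, 2) and Δ = (7/2, 1/2), so the interior equations h_(i-1)·σ_(i-1) + 2(h_(i-1)+h_i)·σ_i + h_i·σ_(i+1) = 6(Δ_i − Δ_(i-1)) read
  2·σ_0 + 8·σ_1 + 2·σ_2 = 6(Δ_1 - Δ_0) = -18
Natural end conditions: σ_0 = σ_2 = 0.
Solving: σ_0 = 0, σ_1 = -9/4, σ_2 = 0.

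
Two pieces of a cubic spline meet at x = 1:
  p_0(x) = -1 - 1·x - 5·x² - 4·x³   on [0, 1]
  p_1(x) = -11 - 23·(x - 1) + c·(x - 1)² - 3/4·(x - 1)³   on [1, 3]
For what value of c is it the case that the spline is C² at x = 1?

p_0''(x) = -10 - 24·x, so p_0''(1) = -34. On the right, p_1''(1) = 2c, so c = -17.

-17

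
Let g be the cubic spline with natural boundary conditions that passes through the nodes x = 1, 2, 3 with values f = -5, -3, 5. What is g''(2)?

9

Write M_i for g''(x_i). With h_i = 1, 1 and divided differences Δ_i = 2, 8, the continuity of g' gives the tridiagonal system
  1·M_0 + 4·M_1 + 1·M_2 = 6(Δ_1 - Δ_0) = 36
Natural end conditions: M_0 = M_2 = 0.
Solving the tridiagonal system: M_0 = 0, M_1 = 9, M_2 = 0.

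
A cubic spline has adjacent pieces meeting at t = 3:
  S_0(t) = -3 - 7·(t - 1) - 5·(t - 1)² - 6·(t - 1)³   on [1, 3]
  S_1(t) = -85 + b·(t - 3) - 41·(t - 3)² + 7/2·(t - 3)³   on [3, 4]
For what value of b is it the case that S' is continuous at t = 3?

-99

S_0'(t) = -7 - 10·(t - 1) - 18·(t - 1)², so S_0'(3) = -99. On the right, S_1'(3) = b, so b = -99.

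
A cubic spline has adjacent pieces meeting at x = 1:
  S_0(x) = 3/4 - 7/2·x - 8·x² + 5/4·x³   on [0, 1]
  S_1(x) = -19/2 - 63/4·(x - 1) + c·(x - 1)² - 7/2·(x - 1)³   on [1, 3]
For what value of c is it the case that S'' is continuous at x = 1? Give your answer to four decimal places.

-4.2500

S_0''(x) = -16 + 15/2·x, so S_0''(1) = -17/2. On the right, S_1''(1) = 2c, so c = -17/4.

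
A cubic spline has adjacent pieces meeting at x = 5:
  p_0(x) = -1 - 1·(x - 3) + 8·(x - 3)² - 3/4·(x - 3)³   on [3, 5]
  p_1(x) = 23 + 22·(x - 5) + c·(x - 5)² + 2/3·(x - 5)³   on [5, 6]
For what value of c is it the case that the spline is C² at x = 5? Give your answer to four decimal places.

p_0''(x) = 16 - 9/2·(x - 3), so p_0''(5) = 7. On the right, p_1''(5) = 2c, so c = 7/2.

3.5000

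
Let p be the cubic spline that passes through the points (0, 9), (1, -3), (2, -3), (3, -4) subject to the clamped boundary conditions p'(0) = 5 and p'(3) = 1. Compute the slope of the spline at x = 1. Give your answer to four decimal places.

With M_i denoting the second derivative at x_i, h_i = 1, 1, 1, and Δ_i = (y_(i+1) − y_i)/h_i = -12, 0, -1:
  1·M_0 + 4·M_1 + 1·M_2 = 6(Δ_1 - Δ_0) = 72
  1·M_1 + 4·M_2 + 1·M_3 = 6(Δ_2 - Δ_1) = -6
Clamped end conditions give two more equations: 2h_0·M_0 + h_0·M_1 = 6(Δ_0 - p'(0)) = -102 and h_2·M_2 + 2h_2·M_3 = 6(p'(3) - Δ_2) = 12.
Hence M_0 = -212/3, M_1 = 118/3, M_2 = -44/3, M_3 = 40/3.
On [1, 2], p'(x) = b_1 + 2c_1·(x - 1) + 3d_1·(x - 1)² with b_1 = Δ_1 - h_1(2M_1 + M_2)/6 = -32/3, c_1 = M_1/2 = 59/3, d_1 = (M_2 - M_1)/(6h_1) = -9. So p'(1) = -32/3.

-10.6667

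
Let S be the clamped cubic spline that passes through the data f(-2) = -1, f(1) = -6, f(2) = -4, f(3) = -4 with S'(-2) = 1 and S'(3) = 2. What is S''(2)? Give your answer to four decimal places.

Write M_i for S''(x_i). With h_i = 3, 1, 1 and divided differences Δ_i = -5/3, 2, 0, the continuity of S' gives the tridiagonal system
  3·M_0 + 8·M_1 + 1·M_2 = 6(Δ_1 - Δ_0) = 22
  1·M_1 + 4·M_2 + 1·M_3 = 6(Δ_2 - Δ_1) = -12
Clamped end conditions give two more equations: 2h_0·M_0 + h_0·M_1 = 6(Δ_0 - S'(-2)) = -16 and h_2·M_2 + 2h_2·M_3 = 6(S'(3) - Δ_2) = 12.
Solving the tridiagonal system: M_0 = -478/87, M_1 = 164/29, M_2 = -196/29, M_3 = 272/29.

-6.7586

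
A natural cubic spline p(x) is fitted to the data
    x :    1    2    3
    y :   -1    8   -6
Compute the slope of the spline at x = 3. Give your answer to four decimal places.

-19.7500

Write M_i for p''(x_i). With h_i = 1, 1 and divided differences Δ_i = 9, -14, the continuity of p' gives the tridiagonal system
  1·M_0 + 4·M_1 + 1·M_2 = 6(Δ_1 - Δ_0) = -138
Natural end conditions: M_0 = M_2 = 0.
Solving: M_0 = 0, M_1 = -69/2, M_2 = 0.
On [2, 3], p'(x) = b_1 + 2c_1·(x - 2) + 3d_1·(x - 2)² with b_1 = Δ_1 - h_1(2M_1 + M_2)/6 = -5/2, c_1 = M_1/2 = -69/4, d_1 = (M_2 - M_1)/(6h_1) = 23/4. So p'(3) = -79/4.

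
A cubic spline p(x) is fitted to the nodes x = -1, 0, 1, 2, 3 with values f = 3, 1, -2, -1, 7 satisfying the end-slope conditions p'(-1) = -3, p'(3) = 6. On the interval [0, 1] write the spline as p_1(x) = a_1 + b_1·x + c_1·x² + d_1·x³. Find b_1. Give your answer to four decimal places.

-2.4107

Write σ_i for p''(x_i). With h_i = 1, 1, 1, 1 and divided differences Δ_i = -2, -3, 1, 8, the continuity of p' gives the tridiagonal system
  1·σ_0 + 4·σ_1 + 1·σ_2 = 6(Δ_1 - Δ_0) = -6
  1·σ_1 + 4·σ_2 + 1·σ_3 = 6(Δ_2 - Δ_1) = 24
  1·σ_2 + 4·σ_3 + 1·σ_4 = 6(Δ_3 - Δ_2) = 42
Clamped end conditions give two more equations: 2h_0·σ_0 + h_0·σ_1 = 6(Δ_0 - p'(-1)) = 6 and h_3·σ_3 + 2h_3·σ_4 = 6(p'(3) - Δ_3) = -12.
Solving the tridiagonal system: σ_0 = 135/28, σ_1 = -51/14, σ_2 = 15/4, σ_3 = 177/14, σ_4 = -345/28.
On [0, 1], with p_1(x) = a_1 + b_1·x + c_1·x² + d_1·x³: c_1 = σ_1/2 = -51/28, d_1 = (σ_2 - σ_1)/(6h_1) = 69/56, b_1 = Δ_1 - h_1(2σ_1 + σ_2)/6 = -135/56.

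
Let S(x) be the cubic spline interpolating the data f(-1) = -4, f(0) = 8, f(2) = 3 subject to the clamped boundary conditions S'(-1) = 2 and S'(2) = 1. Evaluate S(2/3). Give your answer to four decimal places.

Write σ_i for S''(x_i). With h_i = 1, 2 and divided differences Δ_i = 12, -5/2, the continuity of S' gives the tridiagonal system
  1·σ_0 + 6·σ_1 + 2·σ_2 = 6(Δ_1 - Δ_0) = -87
Clamped end conditions give two more equations: 2h_0·σ_0 + h_0·σ_1 = 6(Δ_0 - S'(-1)) = 60 and h_1·σ_1 + 2h_1·σ_2 = 6(S'(2) - Δ_1) = 21.
Forward elimination and back-substitution give σ_0 = 265/6, σ_1 = -85/3, σ_2 = 233/12.
On [0, 2], S(x) = 8 + 119/12·x - 85/6·x² + 191/48·x³.
With x = 2/3: S(2/3) = 769/81.

9.4938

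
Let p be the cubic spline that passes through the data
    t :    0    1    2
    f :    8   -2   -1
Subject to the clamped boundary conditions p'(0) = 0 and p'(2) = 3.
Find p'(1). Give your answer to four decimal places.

Put m_i = p'' at the i-th knot. Here h = (1, 1) and Δ = (-10, 1), so the interior equations h_(i-1)·m_(i-1) + 2(h_(i-1)+h_i)·m_i + h_i·m_(i+1) = 6(Δ_i − Δ_(i-1)) read
  1·m_0 + 4·m_1 + 1·m_2 = 6(Δ_1 - Δ_0) = 66
Clamped end conditions give two more equations: 2h_0·m_0 + h_0·m_1 = 6(Δ_0 - p'(0)) = -60 and h_1·m_1 + 2h_1·m_2 = 6(p'(2) - Δ_1) = 12.
Hence m_0 = -45, m_1 = 30, m_2 = -9.
On [1, 2], p'(t) = b_1 + 2c_1·(t - 1) + 3d_1·(t - 1)² with b_1 = Δ_1 - h_1(2m_1 + m_2)/6 = -15/2, c_1 = m_1/2 = 15, d_1 = (m_2 - m_1)/(6h_1) = -13/2. So p'(1) = -15/2.

-7.5000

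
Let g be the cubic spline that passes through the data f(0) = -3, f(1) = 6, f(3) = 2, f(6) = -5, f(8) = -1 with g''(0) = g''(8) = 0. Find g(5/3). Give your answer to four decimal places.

With σ_i denoting the second derivative at x_i, h_i = 1, 2, 3, 2, and Δ_i = (y_(i+1) − y_i)/h_i = 9, -2, -7/3, 2:
  1·σ_0 + 6·σ_1 + 2·σ_2 = 6(Δ_1 - Δ_0) = -66
  2·σ_1 + 10·σ_2 + 3·σ_3 = 6(Δ_2 - Δ_1) = -2
  3·σ_2 + 10·σ_3 + 2·σ_4 = 6(Δ_3 - Δ_2) = 26
Natural end conditions: σ_0 = σ_4 = 0.
Solving the tridiagonal system: σ_0 = 0, σ_1 = -2905/253, σ_2 = 366/253, σ_3 = 548/253, σ_4 = 0.
On [1, 3], g(t) = 6 + 3926/759·(t - 1) - 2905/506·(t - 1)² + 3271/3036·(t - 1)³.
With (t - 1) = 2/3: g(5/3) = 147878/20493.

7.2160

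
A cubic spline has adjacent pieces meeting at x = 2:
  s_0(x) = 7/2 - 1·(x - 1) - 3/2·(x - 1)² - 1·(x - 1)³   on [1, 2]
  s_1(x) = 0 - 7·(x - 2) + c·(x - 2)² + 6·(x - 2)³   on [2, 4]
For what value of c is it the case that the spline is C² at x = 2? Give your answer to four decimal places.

s_0''(x) = -3 - 6·(x - 1), so s_0''(2) = -9. On the right, s_1''(2) = 2c, so c = -9/2.

-4.5000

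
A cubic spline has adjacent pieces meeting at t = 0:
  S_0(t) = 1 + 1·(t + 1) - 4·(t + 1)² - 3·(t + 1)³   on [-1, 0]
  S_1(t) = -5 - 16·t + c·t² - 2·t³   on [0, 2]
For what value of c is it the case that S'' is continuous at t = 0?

-13

S_0''(t) = -8 - 18·(t + 1), so S_0''(0) = -26. On the right, S_1''(0) = 2c, so c = -13.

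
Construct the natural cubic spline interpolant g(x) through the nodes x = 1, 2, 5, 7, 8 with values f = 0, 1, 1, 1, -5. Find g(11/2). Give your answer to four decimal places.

1.6482

Write M_i for g''(x_i). With h_i = 1, 3, 2, 1 and divided differences Δ_i = 1, 0, 0, -6, the continuity of g' gives the tridiagonal system
  1·M_0 + 8·M_1 + 3·M_2 = 6(Δ_1 - Δ_0) = -6
  3·M_1 + 10·M_2 + 2·M_3 = 6(Δ_2 - Δ_1) = 0
  2·M_2 + 6·M_3 + 1·M_4 = 6(Δ_3 - Δ_2) = -36
Natural end conditions: M_0 = M_4 = 0.
Solving the tridiagonal system: M_0 = 0, M_1 = -276/197, M_2 = 342/197, M_3 = -1296/197, M_4 = 0.
On [5, 7], g(x) = 1 + 204/197·(x - 5) + 171/197·(x - 5)² - 273/394·(x - 5)³.
With (x - 5) = 1/2: g(11/2) = 5195/3152.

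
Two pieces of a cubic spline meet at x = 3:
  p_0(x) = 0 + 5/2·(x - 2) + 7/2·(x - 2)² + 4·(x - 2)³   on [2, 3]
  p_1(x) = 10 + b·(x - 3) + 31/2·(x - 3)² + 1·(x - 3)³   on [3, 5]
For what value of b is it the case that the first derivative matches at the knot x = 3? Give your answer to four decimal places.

21.5000

p_0'(x) = 5/2 + 7·(x - 2) + 12·(x - 2)², so p_0'(3) = 43/2. On the right, p_1'(3) = b, so b = 43/2.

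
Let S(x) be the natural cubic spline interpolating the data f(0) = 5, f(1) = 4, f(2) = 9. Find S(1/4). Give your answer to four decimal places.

4.3984

Write σ_i for S''(x_i). With h_i = 1, 1 and divided differences Δ_i = -1, 5, the continuity of S' gives the tridiagonal system
  1·σ_0 + 4·σ_1 + 1·σ_2 = 6(Δ_1 - Δ_0) = 36
Natural end conditions: σ_0 = σ_2 = 0.
Solving the tridiagonal system: σ_0 = 0, σ_1 = 9, σ_2 = 0.
On [0, 1], S(x) = 5 - 5/2·x + 0·x² + 3/2·x³.
With x = 1/4: S(1/4) = 563/128.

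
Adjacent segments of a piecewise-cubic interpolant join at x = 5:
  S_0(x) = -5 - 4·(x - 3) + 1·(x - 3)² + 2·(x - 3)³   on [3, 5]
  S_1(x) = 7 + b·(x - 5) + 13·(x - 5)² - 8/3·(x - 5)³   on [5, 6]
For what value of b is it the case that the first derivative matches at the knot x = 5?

S_0'(x) = -4 + 2·(x - 3) + 6·(x - 3)², so S_0'(5) = 24. On the right, S_1'(5) = b, so b = 24.

24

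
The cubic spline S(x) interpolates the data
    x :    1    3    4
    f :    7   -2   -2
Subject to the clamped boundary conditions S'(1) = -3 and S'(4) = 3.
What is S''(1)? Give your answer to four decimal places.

-4.7500

With M_i denoting the second derivative at x_i, h_i = 2, 1, and Δ_i = (y_(i+1) − y_i)/h_i = -9/2, 0:
  2·M_0 + 6·M_1 + 1·M_2 = 6(Δ_1 - Δ_0) = 27
Clamped end conditions give two more equations: 2h_0·M_0 + h_0·M_1 = 6(Δ_0 - S'(1)) = -9 and h_1·M_1 + 2h_1·M_2 = 6(S'(4) - Δ_1) = 18.
Hence M_0 = -19/4, M_1 = 5, M_2 = 13/2.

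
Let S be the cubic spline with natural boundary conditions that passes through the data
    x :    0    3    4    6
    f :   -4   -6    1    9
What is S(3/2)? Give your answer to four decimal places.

-8.5186

Let σ_i = S''(x_i). Step sizes h_i = 3, 1, 2; slopes of the chords Δ_i = (y_(i+1) - y_i)/h_i = -2/3, 7, 4.
  3·σ_0 + 8·σ_1 + 1·σ_2 = 6(Δ_1 - Δ_0) = 46
  1·σ_1 + 6·σ_2 + 2·σ_3 = 6(Δ_2 - Δ_1) = -18
Natural end conditions: σ_0 = σ_3 = 0.
Solving the tridiagonal system: σ_0 = 0, σ_1 = 294/47, σ_2 = -190/47, σ_3 = 0.
On [0, 3], S(x) = -4 - 535/141·x + 0·x² + 49/141·x³.
With x = 3/2: S(3/2) = -3203/376.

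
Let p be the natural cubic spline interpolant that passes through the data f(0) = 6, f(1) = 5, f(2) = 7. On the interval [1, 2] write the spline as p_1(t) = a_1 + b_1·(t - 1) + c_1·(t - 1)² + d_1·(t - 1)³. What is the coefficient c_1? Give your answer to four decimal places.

Put σ_i = p'' at the i-th knot. Here h = (1, 1) and Δ = (-1, 2), so the interior equations h_(i-1)·σ_(i-1) + 2(h_(i-1)+h_i)·σ_i + h_i·σ_(i+1) = 6(Δ_i − Δ_(i-1)) read
  1·σ_0 + 4·σ_1 + 1·σ_2 = 6(Δ_1 - Δ_0) = 18
Natural end conditions: σ_0 = σ_2 = 0.
Solving: σ_0 = 0, σ_1 = 9/2, σ_2 = 0.
On [1, 2], with p_1(t) = a_1 + b_1·(t - 1) + c_1·(t - 1)² + d_1·(t - 1)³: c_1 = σ_1/2 = 9/4, d_1 = (σ_2 - σ_1)/(6h_1) = -3/4, b_1 = Δ_1 - h_1(2σ_1 + σ_2)/6 = 1/2.

2.2500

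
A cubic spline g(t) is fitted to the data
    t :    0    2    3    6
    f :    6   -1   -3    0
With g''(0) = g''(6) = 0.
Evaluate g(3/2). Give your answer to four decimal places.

Put M_i = g'' at the i-th knot. Here h = (2, 1, 3) and Δ = (-7/2, -2, 1), so the interior equations h_(i-1)·M_(i-1) + 2(h_(i-1)+h_i)·M_i + h_i·M_(i+1) = 6(Δ_i − Δ_(i-1)) read
  2·M_0 + 6·M_1 + 1·M_2 = 6(Δ_1 - Δ_0) = 9
  1·M_1 + 8·M_2 + 3·M_3 = 6(Δ_2 - Δ_1) = 18
Natural end conditions: M_0 = M_3 = 0.
Hence M_0 = 0, M_1 = 54/47, M_2 = 99/47, M_3 = 0.
On [0, 2], g(t) = 6 - 365/94·t + 0·t² + 9/94·t³.
With t = 3/2: g(3/2) = 375/752.

0.4987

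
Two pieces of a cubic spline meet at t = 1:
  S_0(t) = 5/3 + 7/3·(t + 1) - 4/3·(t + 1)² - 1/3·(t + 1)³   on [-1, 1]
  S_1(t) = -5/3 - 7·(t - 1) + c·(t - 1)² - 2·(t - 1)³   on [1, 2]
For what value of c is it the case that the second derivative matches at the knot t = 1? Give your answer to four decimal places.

S_0''(t) = -8/3 - 2·(t + 1), so S_0''(1) = -20/3. On the right, S_1''(1) = 2c, so c = -10/3.

-3.3333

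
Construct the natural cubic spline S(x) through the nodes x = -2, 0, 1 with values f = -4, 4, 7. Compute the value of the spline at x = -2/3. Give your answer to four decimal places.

1.5802

Write m_i for S''(x_i). With h_i = 2, 1 and divided differences Δ_i = 4, 3, the continuity of S' gives the tridiagonal system
  2·m_0 + 6·m_1 + 1·m_2 = 6(Δ_1 - Δ_0) = -6
Natural end conditions: m_0 = m_2 = 0.
Forward elimination and back-substitution give m_0 = 0, m_1 = -1, m_2 = 0.
On [-2, 0], S(x) = -4 + 13/3·(x + 2) + 0·(x + 2)² - 1/12·(x + 2)³.
With (x + 2) = 4/3: S(-2/3) = 128/81.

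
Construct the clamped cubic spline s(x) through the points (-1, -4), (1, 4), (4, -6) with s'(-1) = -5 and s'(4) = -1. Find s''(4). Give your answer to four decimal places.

7.5333

With m_i denoting the second derivative at x_i, h_i = 2, 3, and Δ_i = (y_(i+1) − y_i)/h_i = 4, -10/3:
  2·m_0 + 10·m_1 + 3·m_2 = 6(Δ_1 - Δ_0) = -44
Clamped end conditions give two more equations: 2h_0·m_0 + h_0·m_1 = 6(Δ_0 - s'(-1)) = 54 and h_1·m_1 + 2h_1·m_2 = 6(s'(4) - Δ_1) = 14.
Solving: m_0 = 187/10, m_1 = -52/5, m_2 = 113/15.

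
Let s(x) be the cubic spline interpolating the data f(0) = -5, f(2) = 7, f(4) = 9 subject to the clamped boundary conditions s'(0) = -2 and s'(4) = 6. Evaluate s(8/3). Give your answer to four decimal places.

7.8889

Put σ_i = s'' at the i-th knot. Here h = (2, 2) and Δ = (6, 1), so the interior equations h_(i-1)·σ_(i-1) + 2(h_(i-1)+h_i)·σ_i + h_i·σ_(i+1) = 6(Δ_i − Δ_(i-1)) read
  2·σ_0 + 8·σ_1 + 2·σ_2 = 6(Δ_1 - Δ_0) = -30
Clamped end conditions give two more equations: 2h_0·σ_0 + h_0·σ_1 = 6(Δ_0 - s'(0)) = 48 and h_1·σ_1 + 2h_1·σ_2 = 6(s'(4) - Δ_1) = 30.
Hence σ_0 = 71/4, σ_1 = -23/2, σ_2 = 53/4.
On [2, 4], s(x) = 7 + 17/4·(x - 2) - 23/4·(x - 2)² + 33/16·(x - 2)³.
With (x - 2) = 2/3: s(8/3) = 71/9.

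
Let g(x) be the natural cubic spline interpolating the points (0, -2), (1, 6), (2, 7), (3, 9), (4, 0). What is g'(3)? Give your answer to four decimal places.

-2.7143

Put m_i = g'' at the i-th knot. Here h = (1, 1, 1, 1) and Δ = (8, 1, 2, -9), so the interior equations h_(i-1)·m_(i-1) + 2(h_(i-1)+h_i)·m_i + h_i·m_(i+1) = 6(Δ_i − Δ_(i-1)) read
  1·m_0 + 4·m_1 + 1·m_2 = 6(Δ_1 - Δ_0) = -42
  1·m_1 + 4·m_2 + 1·m_3 = 6(Δ_2 - Δ_1) = 6
  1·m_2 + 4·m_3 + 1·m_4 = 6(Δ_3 - Δ_2) = -66
Natural end conditions: m_0 = m_4 = 0.
Forward elimination and back-substitution give m_0 = 0, m_1 = -90/7, m_2 = 66/7, m_3 = -132/7, m_4 = 0.
On [3, 4], g'(x) = b_3 + 2c_3·(x - 3) + 3d_3·(x - 3)² with b_3 = Δ_3 - h_3(2m_3 + m_4)/6 = -19/7, c_3 = m_3/2 = -66/7, d_3 = (m_4 - m_3)/(6h_3) = 22/7. So g'(3) = -19/7.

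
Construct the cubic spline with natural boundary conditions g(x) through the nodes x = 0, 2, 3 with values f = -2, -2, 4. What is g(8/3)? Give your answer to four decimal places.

1.7037

Put M_i = g'' at the i-th knot. Here h = (2, 1) and Δ = (0, 6), so the interior equations h_(i-1)·M_(i-1) + 2(h_(i-1)+h_i)·M_i + h_i·M_(i+1) = 6(Δ_i − Δ_(i-1)) read
  2·M_0 + 6·M_1 + 1·M_2 = 6(Δ_1 - Δ_0) = 36
Natural end conditions: M_0 = M_2 = 0.
Forward elimination and back-substitution give M_0 = 0, M_1 = 6, M_2 = 0.
On [2, 3], g(x) = -2 + 4·(x - 2) + 3·(x - 2)² - 1·(x - 2)³.
With (x - 2) = 2/3: g(8/3) = 46/27.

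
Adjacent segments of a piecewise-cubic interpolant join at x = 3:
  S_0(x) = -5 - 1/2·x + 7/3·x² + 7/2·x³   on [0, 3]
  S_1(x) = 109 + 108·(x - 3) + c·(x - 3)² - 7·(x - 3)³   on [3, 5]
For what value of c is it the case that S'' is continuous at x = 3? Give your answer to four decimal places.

33.8333

S_0''(x) = 14/3 + 21·x, so S_0''(3) = 203/3. On the right, S_1''(3) = 2c, so c = 203/6.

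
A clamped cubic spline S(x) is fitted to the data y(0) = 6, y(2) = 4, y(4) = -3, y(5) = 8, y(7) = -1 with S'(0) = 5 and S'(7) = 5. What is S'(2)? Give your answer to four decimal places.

Put σ_i = S'' at the i-th knot. Here h = (2, 2, 1, 2) and Δ = (-1, -7/2, 11, -9/2), so the interior equations h_(i-1)·σ_(i-1) + 2(h_(i-1)+h_i)·σ_i + h_i·σ_(i+1) = 6(Δ_i − Δ_(i-1)) read
  2·σ_0 + 8·σ_1 + 2·σ_2 = 6(Δ_1 - Δ_0) = -15
  2·σ_1 + 6·σ_2 + 1·σ_3 = 6(Δ_2 - Δ_1) = 87
  1·σ_2 + 6·σ_3 + 2·σ_4 = 6(Δ_3 - Δ_2) = -93
Clamped end conditions give two more equations: 2h_0·σ_0 + h_0·σ_1 = 6(Δ_0 - S'(0)) = -36 and h_3·σ_3 + 2h_3·σ_4 = 6(S'(7) - Δ_3) = 57.
Hence σ_0 = -378/61, σ_1 = -342/61, σ_2 = 2577/122, σ_3 = -1740/61, σ_4 = 6957/244.
On [2, 4], S'(x) = b_1 + 2c_1·(x - 2) + 3d_1·(x - 2)² with b_1 = Δ_1 - h_1(2σ_1 + σ_2)/6 = -415/61, c_1 = σ_1/2 = -171/61, d_1 = (σ_2 - σ_1)/(6h_1) = 1087/488. So S'(2) = -415/61.

-6.8033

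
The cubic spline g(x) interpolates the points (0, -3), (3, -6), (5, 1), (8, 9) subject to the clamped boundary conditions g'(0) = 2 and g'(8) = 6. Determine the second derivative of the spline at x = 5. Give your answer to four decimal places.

-2.9231

Write M_i for g''(x_i). With h_i = 3, 2, 3 and divided differences Δ_i = -1, 7/2, 8/3, the continuity of g' gives the tridiagonal system
  3·M_0 + 10·M_1 + 2·M_2 = 6(Δ_1 - Δ_0) = 27
  2·M_1 + 10·M_2 + 3·M_3 = 6(Δ_2 - Δ_1) = -5
Clamped end conditions give two more equations: 2h_0·M_0 + h_0·M_1 = 6(Δ_0 - g'(0)) = -18 and h_2·M_2 + 2h_2·M_3 = 6(g'(8) - Δ_2) = 20.
Solving: M_0 = -71/13, M_1 = 64/13, M_2 = -38/13, M_3 = 187/39.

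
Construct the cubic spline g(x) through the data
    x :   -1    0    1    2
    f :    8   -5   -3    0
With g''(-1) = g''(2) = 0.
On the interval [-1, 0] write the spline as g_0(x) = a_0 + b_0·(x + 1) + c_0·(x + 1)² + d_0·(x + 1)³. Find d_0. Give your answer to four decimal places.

3.9333

Write M_i for g''(x_i). With h_i = 1, 1, 1 and divided differences Δ_i = -13, 2, 3, the continuity of g' gives the tridiagonal system
  1·M_0 + 4·M_1 + 1·M_2 = 6(Δ_1 - Δ_0) = 90
  1·M_1 + 4·M_2 + 1·M_3 = 6(Δ_2 - Δ_1) = 6
Natural end conditions: M_0 = M_3 = 0.
Solving: M_0 = 0, M_1 = 118/5, M_2 = -22/5, M_3 = 0.
On [-1, 0], with g_0(x) = a_0 + b_0·(x + 1) + c_0·(x + 1)² + d_0·(x + 1)³: c_0 = M_0/2 = 0, d_0 = (M_1 - M_0)/(6h_0) = 59/15, b_0 = Δ_0 - h_0(2M_0 + M_1)/6 = -254/15.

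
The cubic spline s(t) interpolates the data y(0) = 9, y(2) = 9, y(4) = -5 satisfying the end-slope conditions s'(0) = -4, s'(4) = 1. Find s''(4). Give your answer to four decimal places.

Let σ_i = s''(x_i). Step sizes h_i = 2, 2; slopes of the chords Δ_i = (y_(i+1) - y_i)/h_i = 0, -7.
  2·σ_0 + 8·σ_1 + 2·σ_2 = 6(Δ_1 - Δ_0) = -42
Clamped end conditions give two more equations: 2h_0·σ_0 + h_0·σ_1 = 6(Δ_0 - s'(0)) = 24 and h_1·σ_1 + 2h_1·σ_2 = 6(s'(4) - Δ_1) = 48.
Solving the tridiagonal system: σ_0 = 25/2, σ_1 = -13, σ_2 = 37/2.

18.5000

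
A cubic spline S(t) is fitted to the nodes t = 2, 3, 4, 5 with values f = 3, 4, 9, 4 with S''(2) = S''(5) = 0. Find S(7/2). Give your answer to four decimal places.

6.9500

Put M_i = S'' at the i-th knot. Here h = (1, 1, 1) and Δ = (1, 5, -5), so the interior equations h_(i-1)·M_(i-1) + 2(h_(i-1)+h_i)·M_i + h_i·M_(i+1) = 6(Δ_i − Δ_(i-1)) read
  1·M_0 + 4·M_1 + 1·M_2 = 6(Δ_1 - Δ_0) = 24
  1·M_1 + 4·M_2 + 1·M_3 = 6(Δ_2 - Δ_1) = -60
Natural end conditions: M_0 = M_3 = 0.
Forward elimination and back-substitution give M_0 = 0, M_1 = 52/5, M_2 = -88/5, M_3 = 0.
On [3, 4], S(t) = 4 + 67/15·(t - 3) + 26/5·(t - 3)² - 14/3·(t - 3)³.
With (t - 3) = 1/2: S(7/2) = 139/20.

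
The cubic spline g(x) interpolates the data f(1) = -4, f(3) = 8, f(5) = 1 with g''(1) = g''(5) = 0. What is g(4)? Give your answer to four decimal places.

6.2813

Let M_i = g''(x_i). Step sizes h_i = 2, 2; slopes of the chords Δ_i = (y_(i+1) - y_i)/h_i = 6, -7/2.
  2·M_0 + 8·M_1 + 2·M_2 = 6(Δ_1 - Δ_0) = -57
Natural end conditions: M_0 = M_2 = 0.
Solving the tridiagonal system: M_0 = 0, M_1 = -57/8, M_2 = 0.
On [3, 5], g(x) = 8 + 5/4·(x - 3) - 57/16·(x - 3)² + 19/32·(x - 3)³.
With (x - 3) = 1: g(4) = 201/32.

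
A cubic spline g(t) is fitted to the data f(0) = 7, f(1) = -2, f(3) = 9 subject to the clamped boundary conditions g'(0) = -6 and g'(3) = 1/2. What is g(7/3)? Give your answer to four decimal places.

Let M_i = g''(x_i). Step sizes h_i = 1, 2; slopes of the chords Δ_i = (y_(i+1) - y_i)/h_i = -9, 11/2.
  1·M_0 + 6·M_1 + 2·M_2 = 6(Δ_1 - Δ_0) = 87
Clamped end conditions give two more equations: 2h_0·M_0 + h_0·M_1 = 6(Δ_0 - g'(0)) = -18 and h_1·M_1 + 2h_1·M_2 = 6(g'(3) - Δ_1) = -30.
Solving: M_0 = -64/3, M_1 = 74/3, M_2 = -119/6.
On [1, 3], g(t) = -2 - 13/3·(t - 1) + 37/3·(t - 1)² - 89/24·(t - 1)³.
With (t - 1) = 4/3: g(7/3) = 434/81.

5.3580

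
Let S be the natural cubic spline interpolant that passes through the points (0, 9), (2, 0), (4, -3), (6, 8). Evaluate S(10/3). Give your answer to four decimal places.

-3.4321

Write m_i for S''(x_i). With h_i = 2, 2, 2 and divided differences Δ_i = -9/2, -3/2, 11/2, the continuity of S' gives the tridiagonal system
  2·m_0 + 8·m_1 + 2·m_2 = 6(Δ_1 - Δ_0) = 18
  2·m_1 + 8·m_2 + 2·m_3 = 6(Δ_2 - Δ_1) = 42
Natural end conditions: m_0 = m_3 = 0.
Forward elimination and back-substitution give m_0 = 0, m_1 = 1, m_2 = 5, m_3 = 0.
On [2, 4], S(x) = 0 - 23/6·(x - 2) + 1/2·(x - 2)² + 1/3·(x - 2)³.
With (x - 2) = 4/3: S(10/3) = -278/81.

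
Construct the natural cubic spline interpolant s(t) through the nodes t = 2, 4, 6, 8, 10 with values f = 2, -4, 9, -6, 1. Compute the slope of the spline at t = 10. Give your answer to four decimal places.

Write M_i for s''(x_i). With h_i = 2, 2, 2, 2 and divided differences Δ_i = -3, 13/2, -15/2, 7/2, the continuity of s' gives the tridiagonal system
  2·M_0 + 8·M_1 + 2·M_2 = 6(Δ_1 - Δ_0) = 57
  2·M_1 + 8·M_2 + 2·M_3 = 6(Δ_2 - Δ_1) = -84
  2·M_2 + 8·M_3 + 2·M_4 = 6(Δ_3 - Δ_2) = 66
Natural end conditions: M_0 = M_4 = 0.
Solving: M_0 = 0, M_1 = 1257/112, M_2 = -459/28, M_3 = 1383/112, M_4 = 0.
On [8, 10], s'(t) = b_3 + 2c_3·(t - 8) + 3d_3·(t - 8)² with b_3 = Δ_3 - h_3(2M_3 + M_4)/6 = -265/56, c_3 = M_3/2 = 1383/224, d_3 = (M_4 - M_3)/(6h_3) = -461/448. So s'(10) = 853/112.

7.6161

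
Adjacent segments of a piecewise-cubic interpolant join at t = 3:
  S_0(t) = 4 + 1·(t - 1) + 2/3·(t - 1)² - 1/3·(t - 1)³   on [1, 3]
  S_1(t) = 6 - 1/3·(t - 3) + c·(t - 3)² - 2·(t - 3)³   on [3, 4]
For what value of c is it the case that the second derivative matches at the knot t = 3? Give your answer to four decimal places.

S_0''(t) = 4/3 - 2·(t - 1), so S_0''(3) = -8/3. On the right, S_1''(3) = 2c, so c = -4/3.

-1.3333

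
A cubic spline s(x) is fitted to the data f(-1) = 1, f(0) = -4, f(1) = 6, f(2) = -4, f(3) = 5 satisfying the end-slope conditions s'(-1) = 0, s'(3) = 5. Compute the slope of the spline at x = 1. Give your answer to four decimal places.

-0.5000

Let m_i = s''(x_i). Step sizes h_i = 1, 1, 1, 1; slopes of the chords Δ_i = (y_(i+1) - y_i)/h_i = -5, 10, -10, 9.
  1·m_0 + 4·m_1 + 1·m_2 = 6(Δ_1 - Δ_0) = 90
  1·m_1 + 4·m_2 + 1·m_3 = 6(Δ_2 - Δ_1) = -120
  1·m_2 + 4·m_3 + 1·m_4 = 6(Δ_3 - Δ_2) = 114
Clamped end conditions give two more equations: 2h_0·m_0 + h_0·m_1 = 6(Δ_0 - s'(-1)) = -30 and h_3·m_3 + 2h_3·m_4 = 6(s'(3) - Δ_3) = -24.
Forward elimination and back-substitution give m_0 = -151/4, m_1 = 91/2, m_2 = -217/4, m_3 = 103/2, m_4 = -151/4.
On [1, 2], s'(x) = b_2 + 2c_2·(x - 1) + 3d_2·(x - 1)² with b_2 = Δ_2 - h_2(2m_2 + m_3)/6 = -1/2, c_2 = m_2/2 = -217/8, d_2 = (m_3 - m_2)/(6h_2) = 141/8. So s'(1) = -1/2.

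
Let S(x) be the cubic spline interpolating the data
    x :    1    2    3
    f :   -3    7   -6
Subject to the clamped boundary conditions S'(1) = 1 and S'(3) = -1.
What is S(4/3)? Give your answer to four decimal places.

Let m_i = S''(x_i). Step sizes h_i = 1, 1; slopes of the chords Δ_i = (y_(i+1) - y_i)/h_i = 10, -13.
  1·m_0 + 4·m_1 + 1·m_2 = 6(Δ_1 - Δ_0) = -138
Clamped end conditions give two more equations: 2h_0·m_0 + h_0·m_1 = 6(Δ_0 - S'(1)) = 54 and h_1·m_1 + 2h_1·m_2 = 6(S'(3) - Δ_1) = 72.
Solving the tridiagonal system: m_0 = 121/2, m_1 = -67, m_2 = 139/2.
On [1, 2], S(x) = -3 + 1·(x - 1) + 121/4·(x - 1)² - 85/4·(x - 1)³.
With (x - 1) = 1/3: S(4/3) = -5/54.

-0.0926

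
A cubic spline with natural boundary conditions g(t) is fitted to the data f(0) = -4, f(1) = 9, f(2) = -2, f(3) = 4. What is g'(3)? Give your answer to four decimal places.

Let m_i = g''(x_i). Step sizes h_i = 1, 1, 1; slopes of the chords Δ_i = (y_(i+1) - y_i)/h_i = 13, -11, 6.
  1·m_0 + 4·m_1 + 1·m_2 = 6(Δ_1 - Δ_0) = -144
  1·m_1 + 4·m_2 + 1·m_3 = 6(Δ_2 - Δ_1) = 102
Natural end conditions: m_0 = m_3 = 0.
Solving the tridiagonal system: m_0 = 0, m_1 = -226/5, m_2 = 184/5, m_3 = 0.
On [2, 3], g'(t) = b_2 + 2c_2·(t - 2) + 3d_2·(t - 2)² with b_2 = Δ_2 - h_2(2m_2 + m_3)/6 = -94/15, c_2 = m_2/2 = 92/5, d_2 = (m_3 - m_2)/(6h_2) = -92/15. So g'(3) = 182/15.

12.1333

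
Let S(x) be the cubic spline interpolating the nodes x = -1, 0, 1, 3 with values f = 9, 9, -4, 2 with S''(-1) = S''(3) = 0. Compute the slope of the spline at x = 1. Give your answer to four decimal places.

Write σ_i for S''(x_i). With h_i = 1, 1, 2 and divided differences Δ_i = 0, -13, 3, the continuity of S' gives the tridiagonal system
  1·σ_0 + 4·σ_1 + 1·σ_2 = 6(Δ_1 - Δ_0) = -78
  1·σ_1 + 6·σ_2 + 2·σ_3 = 6(Δ_2 - Δ_1) = 96
Natural end conditions: σ_0 = σ_3 = 0.
Hence σ_0 = 0, σ_1 = -564/23, σ_2 = 462/23, σ_3 = 0.
On [1, 3], S'(x) = b_2 + 2c_2·(x - 1) + 3d_2·(x - 1)² with b_2 = Δ_2 - h_2(2σ_2 + σ_3)/6 = -239/23, c_2 = σ_2/2 = 231/23, d_2 = (σ_3 - σ_2)/(6h_2) = -77/46. So S'(1) = -239/23.

-10.3913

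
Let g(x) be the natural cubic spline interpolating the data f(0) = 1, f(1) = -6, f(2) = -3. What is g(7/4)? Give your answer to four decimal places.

Let M_i = g''(x_i). Step sizes h_i = 1, 1; slopes of the chords Δ_i = (y_(i+1) - y_i)/h_i = -7, 3.
  1·M_0 + 4·M_1 + 1·M_2 = 6(Δ_1 - Δ_0) = 60
Natural end conditions: M_0 = M_2 = 0.
Solving: M_0 = 0, M_1 = 15, M_2 = 0.
On [1, 2], g(x) = -6 - 2·(x - 1) + 15/2·(x - 1)² - 5/2·(x - 1)³.
With (x - 1) = 3/4: g(7/4) = -555/128.

-4.3359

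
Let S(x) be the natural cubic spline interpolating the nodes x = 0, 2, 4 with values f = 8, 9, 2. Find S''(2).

-3

Put M_i = S'' at the i-th knot. Here h = (2, 2) and Δ = (1/2, -7/2), so the interior equations h_(i-1)·M_(i-1) + 2(h_(i-1)+h_i)·M_i + h_i·M_(i+1) = 6(Δ_i − Δ_(i-1)) read
  2·M_0 + 8·M_1 + 2·M_2 = 6(Δ_1 - Δ_0) = -24
Natural end conditions: M_0 = M_2 = 0.
Forward elimination and back-substitution give M_0 = 0, M_1 = -3, M_2 = 0.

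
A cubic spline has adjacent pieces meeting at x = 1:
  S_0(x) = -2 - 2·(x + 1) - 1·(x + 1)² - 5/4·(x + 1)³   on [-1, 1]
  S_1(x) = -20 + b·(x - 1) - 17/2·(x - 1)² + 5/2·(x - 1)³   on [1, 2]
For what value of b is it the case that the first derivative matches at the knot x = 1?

S_0'(x) = -2 - 2·(x + 1) - 15/4·(x + 1)², so S_0'(1) = -21. On the right, S_1'(1) = b, so b = -21.

-21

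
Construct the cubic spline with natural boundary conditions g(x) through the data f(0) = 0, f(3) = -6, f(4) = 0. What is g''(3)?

With M_i denoting the second derivative at x_i, h_i = 3, 1, and Δ_i = (y_(i+1) − y_i)/h_i = -2, 6:
  3·M_0 + 8·M_1 + 1·M_2 = 6(Δ_1 - Δ_0) = 48
Natural end conditions: M_0 = M_2 = 0.
Hence M_0 = 0, M_1 = 6, M_2 = 0.

6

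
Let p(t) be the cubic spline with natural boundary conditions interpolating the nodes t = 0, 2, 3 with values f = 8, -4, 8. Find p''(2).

Let M_i = p''(x_i). Step sizes h_i = 2, 1; slopes of the chords Δ_i = (y_(i+1) - y_i)/h_i = -6, 12.
  2·M_0 + 6·M_1 + 1·M_2 = 6(Δ_1 - Δ_0) = 108
Natural end conditions: M_0 = M_2 = 0.
Solving the tridiagonal system: M_0 = 0, M_1 = 18, M_2 = 0.

18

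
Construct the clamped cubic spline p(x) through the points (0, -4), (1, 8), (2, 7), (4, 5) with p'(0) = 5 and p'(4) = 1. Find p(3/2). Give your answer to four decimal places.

9.0568

Let M_i = p''(x_i). Step sizes h_i = 1, 1, 2; slopes of the chords Δ_i = (y_(i+1) - y_i)/h_i = 12, -1, -1.
  1·M_0 + 4·M_1 + 1·M_2 = 6(Δ_1 - Δ_0) = -78
  1·M_1 + 6·M_2 + 2·M_3 = 6(Δ_2 - Δ_1) = 0
Clamped end conditions give two more equations: 2h_0·M_0 + h_0·M_1 = 6(Δ_0 - p'(0)) = 42 and h_2·M_2 + 2h_2·M_3 = 6(p'(4) - Δ_2) = 12.
Solving the tridiagonal system: M_0 = 394/11, M_1 = -326/11, M_2 = 52/11, M_3 = 7/11.
On [1, 2], p(x) = 8 + 89/11·(x - 1) - 163/11·(x - 1)² + 63/11·(x - 1)³.
With (x - 1) = 1/2: p(3/2) = 797/88.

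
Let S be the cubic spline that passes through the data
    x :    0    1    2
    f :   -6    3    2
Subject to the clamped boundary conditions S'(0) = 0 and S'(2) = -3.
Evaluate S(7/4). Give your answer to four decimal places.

2.8945

Let M_i = S''(x_i). Step sizes h_i = 1, 1; slopes of the chords Δ_i = (y_(i+1) - y_i)/h_i = 9, -1.
  1·M_0 + 4·M_1 + 1·M_2 = 6(Δ_1 - Δ_0) = -60
Clamped end conditions give two more equations: 2h_0·M_0 + h_0·M_1 = 6(Δ_0 - S'(0)) = 54 and h_1·M_1 + 2h_1·M_2 = 6(S'(2) - Δ_1) = -12.
Solving the tridiagonal system: M_0 = 81/2, M_1 = -27, M_2 = 15/2.
On [1, 2], S(x) = 3 + 27/4·(x - 1) - 27/2·(x - 1)² + 23/4·(x - 1)³.
With (x - 1) = 3/4: S(7/4) = 741/256.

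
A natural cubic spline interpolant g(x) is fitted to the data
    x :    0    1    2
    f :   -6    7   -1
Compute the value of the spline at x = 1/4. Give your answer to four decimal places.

Let M_i = g''(x_i). Step sizes h_i = 1, 1; slopes of the chords Δ_i = (y_(i+1) - y_i)/h_i = 13, -8.
  1·M_0 + 4·M_1 + 1·M_2 = 6(Δ_1 - Δ_0) = -126
Natural end conditions: M_0 = M_2 = 0.
Forward elimination and back-substitution give M_0 = 0, M_1 = -63/2, M_2 = 0.
On [0, 1], g(x) = -6 + 73/4·x + 0·x² - 21/4·x³.
With x = 1/4: g(1/4) = -389/256.

-1.5195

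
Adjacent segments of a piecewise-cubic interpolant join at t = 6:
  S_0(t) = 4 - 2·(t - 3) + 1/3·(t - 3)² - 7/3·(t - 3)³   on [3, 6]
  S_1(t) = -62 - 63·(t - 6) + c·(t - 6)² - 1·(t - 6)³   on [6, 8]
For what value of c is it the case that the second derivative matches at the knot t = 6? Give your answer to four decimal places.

-20.6667

S_0''(t) = 2/3 - 14·(t - 3), so S_0''(6) = -124/3. On the right, S_1''(6) = 2c, so c = -62/3.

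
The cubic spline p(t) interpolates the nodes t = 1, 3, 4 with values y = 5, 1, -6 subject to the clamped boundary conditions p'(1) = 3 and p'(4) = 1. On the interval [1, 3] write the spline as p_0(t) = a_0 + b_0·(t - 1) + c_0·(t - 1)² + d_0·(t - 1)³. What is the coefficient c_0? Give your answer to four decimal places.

Write σ_i for p''(x_i). With h_i = 2, 1 and divided differences Δ_i = -2, -7, the continuity of p' gives the tridiagonal system
  2·σ_0 + 6·σ_1 + 1·σ_2 = 6(Δ_1 - Δ_0) = -30
Clamped end conditions give two more equations: 2h_0·σ_0 + h_0·σ_1 = 6(Δ_0 - p'(1)) = -30 and h_1·σ_1 + 2h_1·σ_2 = 6(p'(4) - Δ_1) = 48.
Hence σ_0 = -19/6, σ_1 = -26/3, σ_2 = 85/3.
On [1, 3], with p_0(t) = a_0 + b_0·(t - 1) + c_0·(t - 1)² + d_0·(t - 1)³: c_0 = σ_0/2 = -19/12, d_0 = (σ_1 - σ_0)/(6h_0) = -11/24, b_0 = Δ_0 - h_0(2σ_0 + σ_1)/6 = 3.

-1.5833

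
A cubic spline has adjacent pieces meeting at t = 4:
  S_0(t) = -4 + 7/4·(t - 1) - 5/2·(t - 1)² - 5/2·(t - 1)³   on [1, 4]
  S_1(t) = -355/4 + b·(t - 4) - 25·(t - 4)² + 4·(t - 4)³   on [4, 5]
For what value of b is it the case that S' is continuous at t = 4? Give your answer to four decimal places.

S_0'(t) = 7/4 - 5·(t - 1) - 15/2·(t - 1)², so S_0'(4) = -323/4. On the right, S_1'(4) = b, so b = -323/4.

-80.7500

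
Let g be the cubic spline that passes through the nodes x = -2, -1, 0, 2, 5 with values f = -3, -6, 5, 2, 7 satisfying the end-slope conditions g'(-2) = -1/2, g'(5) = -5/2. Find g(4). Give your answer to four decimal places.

6.2187

Put σ_i = g'' at the i-th knot. Here h = (1, 1, 2, 3) and Δ = (-3, 11, -3/2, 5/3), so the interior equations h_(i-1)·σ_(i-1) + 2(h_(i-1)+h_i)·σ_i + h_i·σ_(i+1) = 6(Δ_i − Δ_(i-1)) read
  1·σ_0 + 4·σ_1 + 1·σ_2 = 6(Δ_1 - Δ_0) = 84
  1·σ_1 + 6·σ_2 + 2·σ_3 = 6(Δ_2 - Δ_1) = -75
  2·σ_2 + 10·σ_3 + 3·σ_4 = 6(Δ_3 - Δ_2) = 19
Clamped end conditions give two more equations: 2h_0·σ_0 + h_0·σ_1 = 6(Δ_0 - g'(-2)) = -15 and h_3·σ_3 + 2h_3·σ_4 = 6(g'(5) - Δ_3) = -25.
Forward elimination and back-substitution give σ_0 = -2447/104, σ_1 = 1667/52, σ_2 = -2153/104, σ_3 = 223/26, σ_4 = -1319/156.
On [2, 5], g(x) = 2 - 279/104·(x - 2) + 223/52·(x - 2)² - 2657/2808·(x - 2)³.
With (x - 2) = 2: g(4) = 8731/1404.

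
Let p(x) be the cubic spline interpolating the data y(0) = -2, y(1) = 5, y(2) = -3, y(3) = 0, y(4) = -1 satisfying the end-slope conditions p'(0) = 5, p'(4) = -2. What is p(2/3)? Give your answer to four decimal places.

3.6931

With σ_i denoting the second derivative at x_i, h_i = 1, 1, 1, 1, and Δ_i = (y_(i+1) − y_i)/h_i = 7, -8, 3, -1:
  1·σ_0 + 4·σ_1 + 1·σ_2 = 6(Δ_1 - Δ_0) = -90
  1·σ_1 + 4·σ_2 + 1·σ_3 = 6(Δ_2 - Δ_1) = 66
  1·σ_2 + 4·σ_3 + 1·σ_4 = 6(Δ_3 - Δ_2) = -24
Clamped end conditions give two more equations: 2h_0·σ_0 + h_0·σ_1 = 6(Δ_0 - p'(0)) = 12 and h_3·σ_3 + 2h_3·σ_4 = 6(p'(4) - Δ_3) = -6.
Forward elimination and back-substitution give σ_0 = 167/7, σ_1 = -250/7, σ_2 = 29, σ_3 = -100/7, σ_4 = 29/7.
On [0, 1], p(x) = -2 + 5·x + 167/14·x² - 139/14·x³.
With x = 2/3: p(2/3) = 698/189.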